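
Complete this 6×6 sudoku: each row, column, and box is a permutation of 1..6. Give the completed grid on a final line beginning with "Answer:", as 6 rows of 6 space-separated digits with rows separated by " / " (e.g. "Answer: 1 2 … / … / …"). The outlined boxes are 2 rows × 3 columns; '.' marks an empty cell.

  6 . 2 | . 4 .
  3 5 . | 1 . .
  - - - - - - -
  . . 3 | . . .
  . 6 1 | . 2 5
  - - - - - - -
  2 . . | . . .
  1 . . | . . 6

Step 1. [r4c4∈{3,4}] r4c4 is the only open cell in row 4 admitting 3, so r4c4=3.
Step 2. [r5c3∈{4,5,6}] row 5 places 6 nowhere but r5c3 ⇒ r5c3=6.
Step 3. [r6c3∈{4,5}] across col 3, 5 lands solely at r6c3 ⇒ r6c3=5.
Step 4. [r6c5∈{3}] r6c5 has the single candidate 3. So r6c5=3.
Step 5. [r6c2∈{4}] nothing but 4 survives at r6c2, so r6c2=4.
Step 6. [r3c4∈{4,6}] r3c4 is the only open cell in col 4 admitting 6 ⇒ r3c4=6.
Step 7. [r3c6∈{1,4}] across box 4, 4 lands solely at r3c6, so r3c6=4.
Step 8. [r5c5∈{1,5}] 5 has one home in col 5: r5c5 ⇒ r5c5=5.
Step 9. [r2c3∈{4}] r2c3 has the single candidate 4. So r2c3=4.
Step 10. [r2c5∈{6}] only 6 remains possible at r2c5, so r2c5=6.
Step 11. [r3c2∈{2}] only 2 remains possible at r3c2. So r3c2=2.
Step 12. [r1c2∈{1}] nothing but 1 survives at r1c2. So r1c2=1.
Step 13. [r3c1∈{5}] nothing but 5 survives at r3c1, so r3c1=5.
Step 14. [r6c4∈{2}] r6c4 has the single candidate 2. So r6c4=2.
Step 15. [r1c6∈{3}] only 3 remains possible at r1c6. So r1c6=3.
Step 16. [r3c5∈{1}] r3c5's peers cover all but 1. So r3c5=1.
Step 17. [r4c1∈{4}] r4c1 has the single candidate 4. So r4c1=4.
Step 18. [r5c4∈{4}] r5c4 has the single candidate 4. So r5c4=4.
Step 19. [r5c6∈{1}] only 1 remains possible at r5c6, so r5c6=1.
Step 20. [r5c2∈{3}] only 3 remains possible at r5c2, so r5c2=3.
Step 21. [r2c6∈{2}] r2c6 is down to just 2. So r2c6=2.
Step 22. [r1c4∈{5}] r1c4 has the single candidate 5 ⇒ r1c4=5.

Answer: 6 1 2 5 4 3 / 3 5 4 1 6 2 / 5 2 3 6 1 4 / 4 6 1 3 2 5 / 2 3 6 4 5 1 / 1 4 5 2 3 6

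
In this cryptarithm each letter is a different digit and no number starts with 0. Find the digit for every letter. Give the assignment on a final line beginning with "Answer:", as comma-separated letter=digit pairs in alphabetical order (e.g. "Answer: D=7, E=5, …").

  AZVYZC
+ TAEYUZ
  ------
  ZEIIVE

Step 1. [col 1: C + Z ≡ E (mod 10)] no forcing yet in column 1 (carry-in 0); Z=8 is free and consistent — try it ⇒ Z=8.
Step 2. [col 1: C + Z ≡ E (mod 10)] E=5 is one option consistent with column 1 (C + Z ≡ E (mod 10), carry-in 0) — take it ⇒ E=5.
Step 3. [col 1: C + Z ≡ E (mod 10)] from column 1 (Z=8, E=5, carry-in 0, digits 5,8 already taken and all letters distinct): C must equal 7, so C=7.
Step 4. [col 2: Z + U ≡ V (mod 10)] column 2 (Z + U ≡ V (mod 10), carry-in 1) doesn't pin U yet; pick U=0 and continue ⇒ U=0.
Step 5. [col 2: Z + U ≡ V (mod 10)] in column 2 we have Z+U≡V with carry-in 1; given Z=8, U=0 and digits 0,5,7,8 already taken and all letters distinct, that pins V to 9 ⇒ V=9.
Step 6. [col 3: Y + Y ≡ I (mod 10)] no forcing yet in column 3 (carry-in 0); Y=2 is free and consistent — try it ⇒ Y=2.
Step 7. [col 3: Y + Y ≡ I (mod 10)] in column 3 we have Y+Y≡I with carry-in 0; given Y=2 and digits 0,2,5,7,8,9 already taken and all letters distinct, that pins I to 4. So I=4.
Step 8. [col 5: Z + A ≡ E (mod 10)] in column 5 we have Z+A≡E with carry-in 1; given Z=8, E=5 and digits 0,2,4,5,7,8,9 already taken and all letters distinct, that pins A to 6 ⇒ A=6.
Step 9. [col 6: A + T ≡ Z (mod 10)] column 6: given A=6, Z=8, carry-in 1, and digits 0,2,4,5,6,7,8,9 already taken and all letters distinct, A+T≡Z (mod 10) forces T=1, so T=1.

Answer: A=6, C=7, E=5, I=4, T=1, U=0, V=9, Y=2, Z=8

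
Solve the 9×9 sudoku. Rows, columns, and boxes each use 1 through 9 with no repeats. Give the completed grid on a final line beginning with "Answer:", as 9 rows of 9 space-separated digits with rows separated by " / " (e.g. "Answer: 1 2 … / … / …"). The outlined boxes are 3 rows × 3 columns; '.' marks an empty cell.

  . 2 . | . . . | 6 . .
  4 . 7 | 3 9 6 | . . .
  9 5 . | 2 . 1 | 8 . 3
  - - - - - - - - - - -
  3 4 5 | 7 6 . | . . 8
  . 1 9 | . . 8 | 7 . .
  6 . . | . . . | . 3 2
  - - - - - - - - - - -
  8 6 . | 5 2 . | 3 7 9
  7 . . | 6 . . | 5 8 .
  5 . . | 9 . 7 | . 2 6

Step 1. [r5c4∈{4}] r5c4 has the single candidate 4 ⇒ r5c4=4.
Step 2. [r7c6∈{4}] r7c6 has the single candidate 4, so r7c6=4.
Step 3. [r8c6∈{3}] r8c6 has the single candidate 3, so r8c6=3.
Step 4. [r5c9∈{5}] r5c9 has the single candidate 5, so r5c9=5.
Step 5. [r2c9∈{1}] r2c9 has the single candidate 1 ⇒ r2c9=1.
Step 6. [r9c7∈{1,4}] box 9 places 1 nowhere but r9c7, so r9c7=1.
Step 7. [r4c7∈{9}] only 9 remains possible at r4c7 ⇒ r4c7=9.
Step 8. [r3c8∈{4}] r3c8 is down to just 4, so r3c8=4.
Step 9. [r1c3∈{1,3,8}] row 1 places 3 nowhere but r1c3, so r1c3=3.
Step 10. [r1c6∈{5}] r1c6 has the single candidate 5, so r1c6=5.
Step 11. [r1c5∈{4,7,8}] r1c5 is the only open cell in row 1 admitting 4 ⇒ r1c5=4.
Step 12. [r8c3∈{1,2,4}] across row 8, 2 lands solely at r8c3. So r8c3=2.
Step 13. [r6c3∈{8}] r6c3's peers cover all but 8 ⇒ r6c3=8.
Step 14. [r8c5∈{1}] nothing but 1 survives at r8c5 ⇒ r8c5=1.
Step 15. [r3c3∈{6}] r3c3 has the single candidate 6 ⇒ r3c3=6.
Step 16. [r4c8∈{1}] r4c8 is down to just 1 ⇒ r4c8=1.
Step 17. [r7c3∈{1}] r7c3's peers cover all but 1, so r7c3=1.
Step 18. [r2c8∈{5}] r2c8 has the single candidate 5. So r2c8=5.
Step 19. [r8c9∈{4}] r8c9 is down to just 4, so r8c9=4.
Step 20. [r5c5∈{3}] only 3 remains possible at r5c5, so r5c5=3.
Step 21. [r9c3∈{4}] nothing but 4 survives at r9c3, so r9c3=4.
Step 22. [r8c2∈{9}] nothing but 9 survives at r8c2 ⇒ r8c2=9.
Step 23. [r9c5∈{8}] r9c5 is down to just 8. So r9c5=8.
Step 24. [r1c8∈{9}] r1c8 is down to just 9 ⇒ r1c8=9.
Step 25. [r6c6∈{9}] r6c6's peers cover all but 9. So r6c6=9.
Step 26. [r5c1∈{2}] r5c1's peers cover all but 2, so r5c1=2.
Step 27. [r6c5∈{5}] nothing but 5 survives at r6c5, so r6c5=5.
Step 28. [r3c5∈{7}] r3c5 has the single candidate 7, so r3c5=7.
Step 29. [r6c2∈{7}] only 7 remains possible at r6c2. So r6c2=7.
Step 30. [r6c7∈{4}] only 4 remains possible at r6c7, so r6c7=4.
Step 31. [r4c6∈{2}] r4c6's peers cover all but 2 ⇒ r4c6=2.
Step 32. [r1c1∈{1}] r1c1 has the single candidate 1, so r1c1=1.
Step 33. [r6c4∈{1}] r6c4 is down to just 1 ⇒ r6c4=1.
Step 34. [r1c9∈{7}] nothing but 7 survives at r1c9. So r1c9=7.
Step 35. [r1c4∈{8}] r1c4 has the single candidate 8 ⇒ r1c4=8.
Step 36. [r5c8∈{6}] only 6 remains possible at r5c8. So r5c8=6.
Step 37. [r2c2∈{8}] only 8 remains possible at r2c2. So r2c2=8.
Step 38. [r2c7∈{2}] r2c7's peers cover all but 2. So r2c7=2.
Step 39. [r9c2∈{3}] r9c2 is down to just 3 ⇒ r9c2=3.

Answer: 1 2 3 8 4 5 6 9 7 / 4 8 7 3 9 6 2 5 1 / 9 5 6 2 7 1 8 4 3 / 3 4 5 7 6 2 9 1 8 / 2 1 9 4 3 8 7 6 5 / 6 7 8 1 5 9 4 3 2 / 8 6 1 5 2 4 3 7 9 / 7 9 2 6 1 3 5 8 4 / 5 3 4 9 8 7 1 2 6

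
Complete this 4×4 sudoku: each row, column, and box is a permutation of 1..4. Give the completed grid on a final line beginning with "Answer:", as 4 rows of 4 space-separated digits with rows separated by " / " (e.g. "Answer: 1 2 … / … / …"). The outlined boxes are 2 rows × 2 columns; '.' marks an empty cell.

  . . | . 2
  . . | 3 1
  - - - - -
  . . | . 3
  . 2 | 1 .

Step 1. [r2c2∈{4}] r2c2's peers cover all but 4 ⇒ r2c2=4.
Step 2. [r1c2∈{1,3}] across col 2, 3 lands solely at r1c2 ⇒ r1c2=3.
Step 3. [r4c4∈{4}] r4c4's peers cover all but 4, so r4c4=4.
Step 4. [r1c1∈{1}] r1c1 is down to just 1, so r1c1=1.
Step 5. [r3c1∈{4}] nothing but 4 survives at r3c1. So r3c1=4.
Step 6. [r4c1∈{3}] only 3 remains possible at r4c1. So r4c1=3.
Step 7. [r3c3∈{2}] r3c3 is down to just 2, so r3c3=2.
Step 8. [r1c3∈{4}] nothing but 4 survives at r1c3. So r1c3=4.
Step 9. [r3c2∈{1}] only 1 remains possible at r3c2 ⇒ r3c2=1.
Step 10. [r2c1∈{2}] r2c1 is down to just 2 ⇒ r2c1=2.

Answer: 1 3 4 2 / 2 4 3 1 / 4 1 2 3 / 3 2 1 4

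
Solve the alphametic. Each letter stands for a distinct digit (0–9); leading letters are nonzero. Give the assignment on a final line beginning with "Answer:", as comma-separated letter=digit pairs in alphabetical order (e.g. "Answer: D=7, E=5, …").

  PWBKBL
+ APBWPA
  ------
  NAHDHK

Step 1. [col 1: L + A ≡ K (mod 10)] A=2 is one option consistent with column 1 (L + A ≡ K (mod 10), carry-in 0) — take it ⇒ A=2.
Step 2. [col 1: L + A ≡ K (mod 10)] column 1 (L + A ≡ K (mod 10), carry-in 0) doesn't pin L yet; pick L=1 and continue ⇒ L=1.
Step 3. [col 1: L + A ≡ K (mod 10)] column 1: given L=1, A=2, carry-in 0, and digits 1,2 already taken and all letters distinct, L+A≡K (mod 10) forces K=3, so K=3.
Step 4. [col 2: B + P ≡ H (mod 10)] column 2 (B + P ≡ H (mod 10), carry-in 0) doesn't pin B yet; pick B=4 and continue ⇒ B=4.
Step 5. [col 2: B + P ≡ H (mod 10)] H=9 is one option consistent with column 2 (B + P ≡ H (mod 10), carry-in 0) — take it. So H=9.
Step 6. [col 2: B + P ≡ H (mod 10)] from column 2 (B=4, H=9, carry-in 0, digits 1,2,3,4,9 already taken and all letters distinct): P must equal 5. So P=5.
Step 7. [col 3: K + W ≡ D (mod 10)] from column 3 (K=3, carry-in 0, digits 1,2,3,4,5,9 already taken and all letters distinct): D must equal 0 ⇒ D=0.
Step 8. [col 3: K + W ≡ D (mod 10)] in column 3 we have K+W≡D with carry-in 0; given K=3, D=0 and digits 0,1,2,3,4,5,9 already taken and all letters distinct, that pins W to 7. So W=7.
Step 9. [col 6: P + A ≡ N (mod 10)] in column 6 we have P+A≡N with carry-in 1; given P=5, A=2 and digits 0,1,2,3,4,5,7,9 already taken and all letters distinct, that pins N to 8, so N=8.

Answer: A=2, B=4, D=0, H=9, K=3, L=1, N=8, P=5, W=7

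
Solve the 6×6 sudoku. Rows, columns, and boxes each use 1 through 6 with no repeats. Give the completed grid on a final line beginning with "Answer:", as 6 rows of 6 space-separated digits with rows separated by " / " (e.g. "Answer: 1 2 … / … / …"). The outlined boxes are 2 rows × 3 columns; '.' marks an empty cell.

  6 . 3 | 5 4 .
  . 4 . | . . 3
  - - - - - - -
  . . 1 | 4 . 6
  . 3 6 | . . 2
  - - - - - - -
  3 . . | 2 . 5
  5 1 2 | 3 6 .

Step 1. [r2c1∈{1,2}] 1 has one home in col 1: r2c1. So r2c1=1.
Step 2. [r3c2∈{2,5}] in col 2, 5 fits only at r3c2 ⇒ r3c2=5.
Step 3. [r4c5∈{1,5}] r4c5 is the only open cell in row 4 admitting 5. So r4c5=5.
Step 4. [r5c5∈{1}] nothing but 1 survives at r5c5, so r5c5=1.
Step 5. [r3c5∈{3}] r3c5 is down to just 3 ⇒ r3c5=3.
Step 6. [r5c2∈{6}] r5c2 has the single candidate 6, so r5c2=6.
Step 7. [r6c6∈{4}] r6c6 is down to just 4. So r6c6=4.
Step 8. [r4c1∈{4}] only 4 remains possible at r4c1 ⇒ r4c1=4.
Step 9. [r3c1∈{2}] r3c1 is down to just 2 ⇒ r3c1=2.
Step 10. [r2c5∈{2}] r2c5 is down to just 2. So r2c5=2.
Step 11. [r2c4∈{6}] nothing but 6 survives at r2c4, so r2c4=6.
Step 12. [r1c2∈{2}] only 2 remains possible at r1c2 ⇒ r1c2=2.
Step 13. [r1c6∈{1}] only 1 remains possible at r1c6 ⇒ r1c6=1.
Step 14. [r2c3∈{5}] r2c3's peers cover all but 5. So r2c3=5.
Step 15. [r5c3∈{4}] r5c3 is down to just 4, so r5c3=4.
Step 16. [r4c4∈{1}] r4c4 is down to just 1. So r4c4=1.

Answer: 6 2 3 5 4 1 / 1 4 5 6 2 3 / 2 5 1 4 3 6 / 4 3 6 1 5 2 / 3 6 4 2 1 5 / 5 1 2 3 6 4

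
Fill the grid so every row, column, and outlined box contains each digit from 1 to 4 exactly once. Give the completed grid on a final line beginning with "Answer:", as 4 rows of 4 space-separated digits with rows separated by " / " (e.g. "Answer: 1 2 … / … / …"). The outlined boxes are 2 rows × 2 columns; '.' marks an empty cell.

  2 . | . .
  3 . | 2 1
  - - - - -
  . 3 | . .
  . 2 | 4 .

Step 1. [r1c4∈{3,4}] in col 4, 4 fits only at r1c4 ⇒ r1c4=4.
Step 2. [r3c1∈{1,4}] 4 has one home in row 3: r3c1, so r3c1=4.
Step 3. [r1c3∈{3}] r1c3 is down to just 3, so r1c3=3.
Step 4. [r2c2∈{4}] r2c2 is down to just 4. So r2c2=4.
Step 5. [r4c4∈{3}] r4c4 is down to just 3 ⇒ r4c4=3.
Step 6. [r3c3∈{1}] r3c3 is down to just 1. So r3c3=1.
Step 7. [r1c2∈{1}] r1c2's peers cover all but 1 ⇒ r1c2=1.
Step 8. [r3c4∈{2}] r3c4 has the single candidate 2, so r3c4=2.
Step 9. [r4c1∈{1}] only 1 remains possible at r4c1. So r4c1=1.

Answer: 2 1 3 4 / 3 4 2 1 / 4 3 1 2 / 1 2 4 3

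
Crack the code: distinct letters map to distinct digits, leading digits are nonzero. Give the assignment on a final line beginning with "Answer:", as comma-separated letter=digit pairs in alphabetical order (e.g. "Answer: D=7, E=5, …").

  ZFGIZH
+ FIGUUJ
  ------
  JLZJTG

Step 1. [col 1: H + J ≡ G (mod 10)] no forcing yet in column 1 (carry-in 0); J=6 is free and consistent — try it ⇒ J=6.
Step 2. [col 1: H + J ≡ G (mod 10)] column 1 (H + J ≡ G (mod 10), carry-in 0) doesn't pin H yet; pick H=9 and continue, so H=9.
Step 3. [col 1: H + J ≡ G (mod 10)] column 1: given H=9, J=6, carry-in 0, and digits 6,9 already taken and all letters distinct, H+J≡G (mod 10) forces G=5 ⇒ G=5.
Step 4. [col 2: Z + U ≡ T (mod 10)] no forcing yet in column 2 (carry-in 1); Z=1 is free and consistent — try it. So Z=1.
Step 5. [col 2: Z + U ≡ T (mod 10)] column 2 (Z + U ≡ T (mod 10), carry-in 1) doesn't pin U yet; pick U=8 and continue ⇒ U=8.
Step 6. [col 2: Z + U ≡ T (mod 10)] from column 2 (Z=1, U=8, carry-in 1, digits 1,5,6,8,9 already taken and all letters distinct): T must equal 0 ⇒ T=0.
Step 7. [col 3: I + U ≡ J (mod 10)] from column 3 (U=8, J=6, carry-in 1, digits 0,1,5,6,8,9 already taken and all letters distinct): I must equal 7 ⇒ I=7.
Step 8. [col 5: F + I ≡ L (mod 10)] column 5: given I=7, carry-in 1, and digits 0,1,5,6,7,8,9 already taken and all letters distinct, F+I≡L (mod 10) forces F=4. So F=4.
Step 9. [col 5: F + I ≡ L (mod 10)] in column 5 we have F+I≡L with carry-in 1; given F=4, I=7 and digits 0,1,4,5,6,7,8,9 already taken and all letters distinct, that pins L to 2 ⇒ L=2.

Answer: F=4, G=5, H=9, I=7, J=6, L=2, T=0, U=8, Z=1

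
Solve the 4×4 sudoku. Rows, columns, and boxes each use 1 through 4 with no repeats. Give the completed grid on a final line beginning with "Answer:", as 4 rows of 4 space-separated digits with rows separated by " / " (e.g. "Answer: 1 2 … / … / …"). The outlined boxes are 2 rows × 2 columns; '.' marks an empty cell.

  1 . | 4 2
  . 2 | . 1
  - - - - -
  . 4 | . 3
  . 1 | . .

Step 1. [r4c1∈{2,3}] 3 has one home in row 4: r4c1. So r4c1=3.
Step 2. [r3c3∈{1,2}] row 3 places 1 nowhere but r3c3 ⇒ r3c3=1.
Step 3. [r1c2∈{3}] r1c2 has the single candidate 3 ⇒ r1c2=3.
Step 4. [r2c1∈{4}] r2c1 is down to just 4. So r2c1=4.
Step 5. [r4c3∈{2}] r4c3's peers cover all but 2 ⇒ r4c3=2.
Step 6. [r2c3∈{3}] r2c3 has the single candidate 3 ⇒ r2c3=3.
Step 7. [r3c1∈{2}] nothing but 2 survives at r3c1, so r3c1=2.
Step 8. [r4c4∈{4}] nothing but 4 survives at r4c4. So r4c4=4.

Answer: 1 3 4 2 / 4 2 3 1 / 2 4 1 3 / 3 1 2 4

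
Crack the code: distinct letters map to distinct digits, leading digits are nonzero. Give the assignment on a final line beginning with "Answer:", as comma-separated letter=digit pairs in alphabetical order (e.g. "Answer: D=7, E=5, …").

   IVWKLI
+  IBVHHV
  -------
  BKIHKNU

Step 1. [col 1: I + V ≡ U (mod 10)] column 1 (I + V ≡ U (mod 10), carry-in 0) doesn't pin V yet; pick V=7 and continue ⇒ V=7.
Step 2. [col 1: I + V ≡ U (mod 10)] several values work for U in column 1 (I + V ≡ U (mod 10), carry-in 0); try U=6, so U=6.
Step 3. [col 1: I + V ≡ U (mod 10)] from column 1 (V=7, U=6, carry-in 0, digits 6,7 already taken and all letters distinct): I must equal 9, so I=9.
Step 4. [col 2: L + H ≡ N (mod 10)] L=4 is one option consistent with column 2 (L + H ≡ N (mod 10), carry-in 1) — take it, so L=4.
Step 5. [col 2: L + H ≡ N (mod 10)] no forcing yet in column 2 (carry-in 1); H=0 is free and consistent — try it ⇒ H=0.
Step 6. [col 2: L + H ≡ N (mod 10)] in column 2 we have L+H≡N with carry-in 1; given L=4, H=0 and digits 0,4,6,7,9 already taken and all letters distinct, that pins N to 5 ⇒ N=5.
Step 7. [col 3: K + H ≡ K (mod 10)] K=8 is one option consistent with column 3 (K + H ≡ K (mod 10), carry-in 0) — take it. So K=8.
Step 8. [B] the sum has 7 digits but both addends have 6; that extra leading digit B is the final carry, namely 1. So B=1.
Step 9. [col 4: W + V ≡ H (mod 10)] column 4 reads W+V+carry(0)=H with V=7, H=0; with digits 0,1,4,5,6,7,8,9 already taken and all letters distinct, the only value for W is 3. So W=3.

Answer: B=1, H=0, I=9, K=8, L=4, N=5, U=6, V=7, W=3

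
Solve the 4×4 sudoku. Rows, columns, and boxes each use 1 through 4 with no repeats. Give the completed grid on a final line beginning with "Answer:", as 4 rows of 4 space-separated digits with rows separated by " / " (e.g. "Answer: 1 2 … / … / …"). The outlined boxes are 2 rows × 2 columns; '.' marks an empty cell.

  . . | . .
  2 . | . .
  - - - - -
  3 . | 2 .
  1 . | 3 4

Step 1. [r1c1∈{4}] nothing but 4 survives at r1c1 ⇒ r1c1=4.
Step 2. [r1c3∈{1}] r1c3's peers cover all but 1, so r1c3=1.
Step 3. [r1c2∈{3}] only 3 remains possible at r1c2, so r1c2=3.
Step 4. [r3c4∈{1}] nothing but 1 survives at r3c4 ⇒ r3c4=1.
Step 5. [r2c3∈{4}] only 4 remains possible at r2c3, so r2c3=4.
Step 6. [r4c2∈{2}] only 2 remains possible at r4c2 ⇒ r4c2=2.
Step 7. [r1c4∈{2}] nothing but 2 survives at r1c4 ⇒ r1c4=2.
Step 8. [r3c2∈{4}] nothing but 4 survives at r3c2 ⇒ r3c2=4.
Step 9. [r2c4∈{3}] r2c4's peers cover all but 3 ⇒ r2c4=3.
Step 10. [r2c2∈{1}] r2c2 is down to just 1 ⇒ r2c2=1.

Answer: 4 3 1 2 / 2 1 4 3 / 3 4 2 1 / 1 2 3 4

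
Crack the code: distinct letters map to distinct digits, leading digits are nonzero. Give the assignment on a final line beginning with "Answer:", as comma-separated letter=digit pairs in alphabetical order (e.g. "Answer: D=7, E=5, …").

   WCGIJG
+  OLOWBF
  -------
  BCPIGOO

Step 1. [B] adding two 6-digit numbers gives at most 6+1 digits, and here it does — B is that final carry and must be 1. So B=1.
Step 2. [col 1: G + F ≡ O (mod 10)] several values work for O in column 1 (G + F ≡ O (mod 10), carry-in 0); try O=4, so O=4.
Step 3. [col 1: G + F ≡ O (mod 10)] several values work for F in column 1 (G + F ≡ O (mod 10), carry-in 0); try F=5, so F=5.
Step 4. [col 1: G + F ≡ O (mod 10)] in column 1 we have G+F≡O with carry-in 0; given F=5, O=4 and digits 1,4,5 already taken and all letters distinct, that pins G to 9. So G=9.
Step 5. [col 2: J + B ≡ O (mod 10)] column 2 reads J+B+carry(1)=O with B=1, O=4; with digits 1,4,5,9 already taken and all letters distinct, the only value for J is 2 ⇒ J=2.
Step 6. [col 3: I + W ≡ G (mod 10)] column 3 (I + W ≡ G (mod 10), carry-in 0) doesn't pin I yet; pick I=3 and continue. So I=3.
Step 7. [col 3: I + W ≡ G (mod 10)] in column 3 we have I+W≡G with carry-in 0; given I=3, G=9 and digits 1,2,3,4,5,9 already taken and all letters distinct, that pins W to 6, so W=6.
Step 8. [col 5: C + L ≡ P (mod 10)] column 5: given nothing yet, carry-in 1, and digits 1,2,3,4,5,6,9 already taken and all letters distinct, C+L≡P (mod 10) forces P=8, so P=8.
Step 9. [col 5: C + L ≡ P (mod 10)] no forcing yet in column 5 (carry-in 1); C=0 is free and consistent — try it ⇒ C=0.
Step 10. [col 5: C + L ≡ P (mod 10)] column 5 reads C+L+carry(1)=P with C=0, P=8; with digits 0,1,2,3,4,5,6,8,9 already taken and all letters distinct, the only value for L is 7. So L=7.

Answer: B=1, C=0, F=5, G=9, I=3, J=2, L=7, O=4, P=8, W=6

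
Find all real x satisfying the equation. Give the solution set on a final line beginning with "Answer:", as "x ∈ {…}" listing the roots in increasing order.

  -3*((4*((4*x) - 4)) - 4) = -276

Step 1. [-3*((4*((4*x) - 4)) - 4) = -276] LHS = -3·(…); ÷-3 both sides. So div: (4*((4*x) - 4)) - 4 = 92.
Step 2. [(4*((4*x) - 4)) - 4 = 92] common factor 4 (LHS and 92) — divide through. So factor: ((4*x) - 4) - 1 = 23.
Step 3. [((4*x) - 4) - 1 = 23] -1 is outermost — add 1 both sides, so sub: (4*x) - 4 = 24.
Step 4. [(4*x) - 4 = 24] 4 divides every term; factor it out. So factor: x - 1 = 6.
Step 5. [x - 1 = 6] add 1: x sits inside (… - 1), so sub: x = 7.

Answer: x ∈ {7}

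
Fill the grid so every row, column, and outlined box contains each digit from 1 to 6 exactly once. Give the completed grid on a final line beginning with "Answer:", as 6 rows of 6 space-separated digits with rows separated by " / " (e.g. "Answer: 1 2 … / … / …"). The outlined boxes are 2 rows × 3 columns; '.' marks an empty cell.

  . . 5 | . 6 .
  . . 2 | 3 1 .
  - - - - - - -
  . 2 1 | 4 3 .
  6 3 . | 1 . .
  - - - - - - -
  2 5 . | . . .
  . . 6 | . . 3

Step 1. [r2c1∈{4}] r2c1 is down to just 4 ⇒ r2c1=4.
Step 2. [r5c5∈{4}] nothing but 4 survives at r5c5. So r5c5=4.
Step 3. [r3c6∈{5,6}] row 3 places 6 nowhere but r3c6, so r3c6=6.
Step 4. [r6c4∈{2,5}] across col 4, 5 lands solely at r6c4, so r6c4=5.
Step 5. [r6c1∈{1}] r6c1's peers cover all but 1, so r6c1=1.
Step 6. [r4c5∈{2,5}] r4c5 is the only open cell in col 5 admitting 5 ⇒ r4c5=5.
Step 7. [r1c6∈{2,4}] in row 1, 4 fits only at r1c6 ⇒ r1c6=4.
Step 8. [r2c6∈{5}] r2c6's peers cover all but 5, so r2c6=5.
Step 9. [r6c5∈{2}] r6c5's peers cover all but 2. So r6c5=2.
Step 10. [r6c2∈{4}] nothing but 4 survives at r6c2, so r6c2=4.
Step 11. [r1c4∈{2}] r1c4's peers cover all but 2, so r1c4=2.
Step 12. [r4c3∈{4}] nothing but 4 survives at r4c3. So r4c3=4.
Step 13. [r2c2∈{6}] r2c2's peers cover all but 6. So r2c2=6.
Step 14. [r5c3∈{3}] nothing but 3 survives at r5c3 ⇒ r5c3=3.
Step 15. [r1c1∈{3}] only 3 remains possible at r1c1. So r1c1=3.
Step 16. [r3c1∈{5}] only 5 remains possible at r3c1 ⇒ r3c1=5.
Step 17. [r4c6∈{2}] r4c6 is down to just 2 ⇒ r4c6=2.
Step 18. [r5c4∈{6}] r5c4's peers cover all but 6 ⇒ r5c4=6.
Step 19. [r1c2∈{1}] r1c2 is down to just 1. So r1c2=1.
Step 20. [r5c6∈{1}] r5c6 has the single candidate 1. So r5c6=1.

Answer: 3 1 5 2 6 4 / 4 6 2 3 1 5 / 5 2 1 4 3 6 / 6 3 4 1 5 2 / 2 5 3 6 4 1 / 1 4 6 5 2 3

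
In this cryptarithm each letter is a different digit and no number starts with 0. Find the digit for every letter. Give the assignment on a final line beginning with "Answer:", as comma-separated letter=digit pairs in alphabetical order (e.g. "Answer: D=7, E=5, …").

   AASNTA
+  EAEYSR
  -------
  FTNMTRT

Step 1. [col 1: A + R ≡ T (mod 10)] column 1 (A + R ≡ T (mod 10), carry-in 0) doesn't pin R yet; pick R=6 and continue. So R=6.
Step 2. [col 1: A + R ≡ T (mod 10)] several values work for A in column 1 (A + R ≡ T (mod 10), carry-in 0); try A=7 ⇒ A=7.
Step 3. [col 1: A + R ≡ T (mod 10)] column 1 reads A+R+carry(0)=T with A=7, R=6; with digits 6,7 already taken and all letters distinct, the only value for T is 3. So T=3.
Step 4. [F] adding two 6-digit numbers gives at most 6+1 digits, and here it does — F is that final carry and must be 1 ⇒ F=1.
Step 5. [col 2: T + S ≡ R (mod 10)] from column 2 (T=3, R=6, carry-in 1, digits 1,3,6,7 already taken and all letters distinct): S must equal 2, so S=2.
Step 6. [col 3: N + Y ≡ T (mod 10)] several values work for N in column 3 (N + Y ≡ T (mod 10), carry-in 0); try N=4 ⇒ N=4.
Step 7. [col 3: N + Y ≡ T (mod 10)] column 3 reads N+Y+carry(0)=T with N=4, T=3; with digits 1,2,3,4,6,7 already taken and all letters distinct, the only value for Y is 9. So Y=9.
Step 8. [col 4: S + E ≡ M (mod 10)] in column 4 we have S+E≡M with carry-in 1; given S=2 and digits 1,2,3,4,6,7,9 already taken and all letters distinct, that pins E to 5. So E=5.
Step 9. [col 4: S + E ≡ M (mod 10)] column 4 reads S+E+carry(1)=M with S=2, E=5; with digits 1,2,3,4,5,6,7,9 already taken and all letters distinct, the only value for M is 8, so M=8.

Answer: A=7, E=5, F=1, M=8, N=4, R=6, S=2, T=3, Y=9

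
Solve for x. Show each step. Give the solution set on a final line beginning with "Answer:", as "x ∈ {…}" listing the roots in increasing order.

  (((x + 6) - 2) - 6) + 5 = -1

Step 1. [(((x + 6) - 2) - 6) + 5 = -1] subtract 5: x sits inside (… + 5), so sub: ((x + 6) - 2) - 6 = -6.
Step 2. [((x + 6) - 2) - 6 = -6] the outer -6 inverts by adding 6. So sub: (x + 6) - 2 = 0.
Step 3. [(x + 6) - 2 = 0] add 2: x sits inside (… - 2). So sub: x + 6 = 2.
Step 4. [x + 6 = 2] +6 is outermost — subtract 6 both sides, so sub: x = -4.

Answer: x ∈ {-4}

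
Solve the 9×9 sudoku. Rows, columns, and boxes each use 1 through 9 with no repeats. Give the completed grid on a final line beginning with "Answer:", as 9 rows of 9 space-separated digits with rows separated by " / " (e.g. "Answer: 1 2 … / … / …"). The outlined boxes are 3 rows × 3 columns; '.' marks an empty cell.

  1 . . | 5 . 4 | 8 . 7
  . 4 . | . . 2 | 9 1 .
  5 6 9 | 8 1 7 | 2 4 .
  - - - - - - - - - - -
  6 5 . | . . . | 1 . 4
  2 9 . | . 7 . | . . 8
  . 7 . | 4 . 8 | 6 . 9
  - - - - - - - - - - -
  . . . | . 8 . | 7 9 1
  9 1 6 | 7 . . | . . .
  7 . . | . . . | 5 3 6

Step 1. [r6c1∈{3}] r6c1 is down to just 3, so r6c1=3.
Step 2. [r1c5∈{3,6,9}] row 1 places 9 nowhere but r1c5, so r1c5=9.
Step 3. [r7c3∈{2,3,4,5}] r7c3 is the only open cell in col 3 admitting 5. So r7c3=5.
Step 4. [r7c2∈{2,3}] across box 7, 3 lands solely at r7c2, so r7c2=3.
Step 5. [r7c4∈{2,6}] in row 7, 2 fits only at r7c4 ⇒ r7c4=2.
Step 6. [r5c7∈{3}] r5c7's peers cover all but 3. So r5c7=3.
Step 7. [r9c5∈{4}] r9c5 has the single candidate 4. So r9c5=4.
Step 8. [r1c2∈{2}] r1c2 has the single candidate 2 ⇒ r1c2=2.
Step 9. [r2c5∈{3,6}] 6 has one home in col 5: r2c5 ⇒ r2c5=6.
Step 10. [r2c4∈{3}] r2c4 has the single candidate 3 ⇒ r2c4=3.
Step 11. [r4c4∈{9}] r4c4 has the single candidate 9. So r4c4=9.
Step 12. [r5c4∈{1,6}] in col 4, 6 fits only at r5c4, so r5c4=6.
Step 13. [r5c6∈{1,5}] in box 5, 1 fits only at r5c6 ⇒ r5c6=1.
Step 14. [r6c5∈{2,5}] r6c5 is the only open cell in box 5 admitting 5. So r6c5=5.
Step 15. [r6c8∈{2}] only 2 remains possible at r6c8. So r6c8=2.
Step 16. [r8c5∈{3}] r8c5's peers cover all but 3 ⇒ r8c5=3.
Step 17. [r4c3∈{8}] r4c3's peers cover all but 8 ⇒ r4c3=8.
Step 18. [r9c2∈{8}] r9c2 is down to just 8. So r9c2=8.
Step 19. [r8c7∈{4}] r8c7 has the single candidate 4. So r8c7=4.
Step 20. [r3c9∈{3}] r3c9's peers cover all but 3. So r3c9=3.
Step 21. [r6c3∈{1}] r6c3 has the single candidate 1, so r6c3=1.
Step 22. [r1c8∈{6}] r1c8 has the single candidate 6. So r1c8=6.
Step 23. [r2c9∈{5}] r2c9 has the single candidate 5, so r2c9=5.
Step 24. [r9c6∈{9}] r9c6 has the single candidate 9 ⇒ r9c6=9.
Step 25. [r8c9∈{2}] r8c9 has the single candidate 2, so r8c9=2.
Step 26. [r5c3∈{4}] r5c3 is down to just 4 ⇒ r5c3=4.
Step 27. [r2c1∈{8}] r2c1 has the single candidate 8 ⇒ r2c1=8.
Step 28. [r8c8∈{8}] r8c8 is down to just 8. So r8c8=8.
Step 29. [r9c4∈{1}] r9c4's peers cover all but 1. So r9c4=1.
Step 30. [r9c3∈{2}] only 2 remains possible at r9c3, so r9c3=2.
Step 31. [r5c8∈{5}] r5c8 is down to just 5 ⇒ r5c8=5.
Step 32. [r1c3∈{3}] r1c3's peers cover all but 3, so r1c3=3.
Step 33. [r7c6∈{6}] r7c6's peers cover all but 6, so r7c6=6.
Step 34. [r8c6∈{5}] r8c6 is down to just 5. So r8c6=5.
Step 35. [r7c1∈{4}] r7c1's peers cover all but 4. So r7c1=4.
Step 36. [r4c8∈{7}] r4c8 is down to just 7, so r4c8=7.
Step 37. [r4c5∈{2}] nothing but 2 survives at r4c5, so r4c5=2.
Step 38. [r2c3∈{7}] nothing but 7 survives at r2c3. So r2c3=7.
Step 39. [r4c6∈{3}] r4c6 is down to just 3 ⇒ r4c6=3.

Answer: 1 2 3 5 9 4 8 6 7 / 8 4 7 3 6 2 9 1 5 / 5 6 9 8 1 7 2 4 3 / 6 5 8 9 2 3 1 7 4 / 2 9 4 6 7 1 3 5 8 / 3 7 1 4 5 8 6 2 9 / 4 3 5 2 8 6 7 9 1 / 9 1 6 7 3 5 4 8 2 / 7 8 2 1 4 9 5 3 6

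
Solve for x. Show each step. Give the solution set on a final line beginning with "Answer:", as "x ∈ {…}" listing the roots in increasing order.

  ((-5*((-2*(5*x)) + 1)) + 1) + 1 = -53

Step 1. [((-5*((-2*(5*x)) + 1)) + 1) + 1 = -53] the outer +1 inverts by subtracting 1, so sub: (-5*((-2*(5*x)) + 1)) + 1 = -54.
Step 2. [(-5*((-2*(5*x)) + 1)) + 1 = -54] subtract 1: x sits inside (… + 1) ⇒ sub: -5*((-2*(5*x)) + 1) = -55.
Step 3. [-5*((-2*(5*x)) + 1) = -55] LHS = -5·(…); ÷-5 both sides ⇒ div: (-2*(5*x)) + 1 = 11.
Step 4. [(-2*(5*x)) + 1 = 11] the outer +1 inverts by subtracting 1 ⇒ sub: -2*(5*x) = 10.
Step 5. [-2*(5*x) = 10] -2·(inner) — divide through by -2 ⇒ div: 5*x = -5.
Step 6. [5*x = -5] 5 out front; divide by 5. So div: x = -1.

Answer: x ∈ {-1}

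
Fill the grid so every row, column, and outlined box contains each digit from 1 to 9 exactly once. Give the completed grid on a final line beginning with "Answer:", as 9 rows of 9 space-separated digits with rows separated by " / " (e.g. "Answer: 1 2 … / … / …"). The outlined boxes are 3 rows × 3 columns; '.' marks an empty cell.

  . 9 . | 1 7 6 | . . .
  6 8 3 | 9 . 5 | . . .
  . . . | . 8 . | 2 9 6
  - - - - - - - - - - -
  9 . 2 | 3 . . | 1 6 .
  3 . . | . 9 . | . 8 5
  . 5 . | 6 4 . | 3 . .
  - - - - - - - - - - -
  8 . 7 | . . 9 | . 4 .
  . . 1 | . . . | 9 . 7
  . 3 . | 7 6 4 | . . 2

Step 1. [r9c1∈{5}] r9c1 is down to just 5. So r9c1=5.
Step 2. [r7c5∈{1,2,3,5}] r7c5 is the only open cell in col 5 admitting 1 ⇒ r7c5=1.
Step 3. [r5c4∈{2}] nothing but 2 survives at r5c4 ⇒ r5c4=2.
Step 4. [r8c6∈{2,3,8}] col 6 places 2 nowhere but r8c6, so r8c6=2.
Step 5. [r4c9∈{4}] nothing but 4 survives at r4c9 ⇒ r4c9=4.
Step 6. [r5c7∈{7}] r5c7 has the single candidate 7 ⇒ r5c7=7.
Step 7. [r4c2∈{7}] r4c2's peers cover all but 7. So r4c2=7.
Step 8. [r8c1∈{4}] only 4 remains possible at r8c1, so r8c1=4.
Step 9. [r7c4∈{5}] nothing but 5 survives at r7c4. So r7c4=5.
Step 10. [r1c7∈{4,5,8}] col 7 places 5 nowhere but r1c7. So r1c7=5.
Step 11. [r1c3∈{4}] r1c3 has the single candidate 4 ⇒ r1c3=4.
Step 12. [r6c1∈{1}] r6c1's peers cover all but 1, so r6c1=1.
Step 13. [r1c8∈{3}] nothing but 3 survives at r1c8. So r1c8=3.
Step 14. [r8c2∈{6}] nothing but 6 survives at r8c2. So r8c2=6.
Step 15. [r2c9∈{1}] r2c9 has the single candidate 1 ⇒ r2c9=1.
Step 16. [r6c3∈{8}] only 8 remains possible at r6c3 ⇒ r6c3=8.
Step 17. [r6c6∈{7}] r6c6 is down to just 7, so r6c6=7.
Step 18. [r8c8∈{5}] nothing but 5 survives at r8c8 ⇒ r8c8=5.
Step 19. [r9c3∈{9}] r9c3 is down to just 9 ⇒ r9c3=9.
Step 20. [r4c6∈{8}] r4c6's peers cover all but 8. So r4c6=8.
Step 21. [r2c7∈{4}] only 4 remains possible at r2c7 ⇒ r2c7=4.
Step 22. [r3c4∈{4}] r3c4's peers cover all but 4 ⇒ r3c4=4.
Step 23. [r1c9∈{8}] nothing but 8 survives at r1c9 ⇒ r1c9=8.
Step 24. [r7c2∈{2}] r7c2 has the single candidate 2 ⇒ r7c2=2.
Step 25. [r3c6∈{3}] r3c6 has the single candidate 3. So r3c6=3.
Step 26. [r2c5∈{2}] only 2 remains possible at r2c5 ⇒ r2c5=2.
Step 27. [r9c7∈{8}] r9c7 has the single candidate 8, so r9c7=8.
Step 28. [r7c9∈{3}] nothing but 3 survives at r7c9 ⇒ r7c9=3.
Step 29. [r5c6∈{1}] nothing but 1 survives at r5c6 ⇒ r5c6=1.
Step 30. [r7c7∈{6}] only 6 remains possible at r7c7, so r7c7=6.
Step 31. [r2c8∈{7}] only 7 remains possible at r2c8, so r2c8=7.
Step 32. [r9c8∈{1}] only 1 remains possible at r9c8. So r9c8=1.
Step 33. [r5c2∈{4}] r5c2 has the single candidate 4 ⇒ r5c2=4.
Step 34. [r6c9∈{9}] r6c9 has the single candidate 9, so r6c9=9.
Step 35. [r3c2∈{1}] r3c2 has the single candidate 1. So r3c2=1.
Step 36. [r5c3∈{6}] r5c3 has the single candidate 6, so r5c3=6.
Step 37. [r8c5∈{3}] only 3 remains possible at r8c5, so r8c5=3.
Step 38. [r3c3∈{5}] nothing but 5 survives at r3c3 ⇒ r3c3=5.
Step 39. [r6c8∈{2}] r6c8's peers cover all but 2. So r6c8=2.
Step 40. [r3c1∈{7}] only 7 remains possible at r3c1, so r3c1=7.
Step 41. [r1c1∈{2}] only 2 remains possible at r1c1. So r1c1=2.
Step 42. [r4c5∈{5}] r4c5 has the single candidate 5. So r4c5=5.
Step 43. [r8c4∈{8}] r8c4 is down to just 8, so r8c4=8.

Answer: 2 9 4 1 7 6 5 3 8 / 6 8 3 9 2 5 4 7 1 / 7 1 5 4 8 3 2 9 6 / 9 7 2 3 5 8 1 6 4 / 3 4 6 2 9 1 7 8 5 / 1 5 8 6 4 7 3 2 9 / 8 2 7 5 1 9 6 4 3 / 4 6 1 8 3 2 9 5 7 / 5 3 9 7 6 4 8 1 2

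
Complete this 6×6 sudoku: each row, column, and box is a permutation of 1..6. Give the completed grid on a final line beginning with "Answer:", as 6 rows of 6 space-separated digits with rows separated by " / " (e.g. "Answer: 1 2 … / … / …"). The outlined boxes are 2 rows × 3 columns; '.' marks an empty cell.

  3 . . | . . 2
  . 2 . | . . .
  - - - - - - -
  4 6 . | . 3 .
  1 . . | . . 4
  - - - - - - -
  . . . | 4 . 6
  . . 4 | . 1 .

Step 1. [r2c5∈{4,5,6}] r2c5 is the only open cell in row 2 admitting 4, so r2c5=4.
Step 2. [r6c1∈{2,5,6}] row 6 places 6 nowhere but r6c1, so r6c1=6.
Step 3. [r2c1∈{5}] nothing but 5 survives at r2c1, so r2c1=5.
Step 4. [r6c4∈{2,3,5}] row 6 places 2 nowhere but r6c4. So r6c4=2.
Step 5. [r5c5∈{5}] only 5 remains possible at r5c5. So r5c5=5.
Step 6. [r3c6∈{1,5}] col 6 places 5 nowhere but r3c6. So r3c6=5.
Step 7. [r2c6∈{1,3}] across col 6, 1 lands solely at r2c6, so r2c6=1.
Step 8. [r1c5∈{6}] r1c5 has the single candidate 6, so r1c5=6.
Step 9. [r4c3∈{2,3,5}] across col 3, 5 lands solely at r4c3 ⇒ r4c3=5.
Step 10. [r5c3∈{1,2,3}] across col 3, 3 lands solely at r5c3, so r5c3=3.
Step 11. [r5c2∈{1}] r5c2's peers cover all but 1. So r5c2=1.
Step 12. [r6c2∈{5}] r6c2 is down to just 5, so r6c2=5.
Step 13. [r2c3∈{6}] nothing but 6 survives at r2c3. So r2c3=6.
Step 14. [r4c4∈{6}] r4c4 is down to just 6. So r4c4=6.
Step 15. [r4c5∈{2}] r4c5 has the single candidate 2 ⇒ r4c5=2.
Step 16. [r1c4∈{5}] r1c4 has the single candidate 5 ⇒ r1c4=5.
Step 17. [r3c4∈{1}] r3c4 has the single candidate 1 ⇒ r3c4=1.
Step 18. [r4c2∈{3}] r4c2 is down to just 3 ⇒ r4c2=3.
Step 19. [r3c3∈{2}] only 2 remains possible at r3c3, so r3c3=2.
Step 20. [r5c1∈{2}] r5c1 is down to just 2, so r5c1=2.
Step 21. [r1c3∈{1}] r1c3 is down to just 1, so r1c3=1.
Step 22. [r2c4∈{3}] r2c4 is down to just 3 ⇒ r2c4=3.
Step 23. [r1c2∈{4}] r1c2 has the single candidate 4 ⇒ r1c2=4.
Step 24. [r6c6∈{3}] r6c6 is down to just 3 ⇒ r6c6=3.

Answer: 3 4 1 5 6 2 / 5 2 6 3 4 1 / 4 6 2 1 3 5 / 1 3 5 6 2 4 / 2 1 3 4 5 6 / 6 5 4 2 1 3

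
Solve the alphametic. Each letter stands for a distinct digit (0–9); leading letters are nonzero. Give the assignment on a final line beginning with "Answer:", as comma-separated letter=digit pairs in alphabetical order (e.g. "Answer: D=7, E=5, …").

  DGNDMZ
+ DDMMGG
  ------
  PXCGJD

Step 1. [col 1: Z + G ≡ D (mod 10)] column 1 (Z + G ≡ D (mod 10), carry-in 0) doesn't pin Z yet; pick Z=7 and continue ⇒ Z=7.
Step 2. [col 1: Z + G ≡ D (mod 10)] column 1 (Z + G ≡ D (mod 10), carry-in 0) doesn't pin G yet; pick G=4 and continue, so G=4.
Step 3. [col 1: Z + G ≡ D (mod 10)] column 1 reads Z+G+carry(0)=D with Z=7, G=4; with digits 4,7 already taken and all letters distinct, the only value for D is 1 ⇒ D=1.
Step 4. [col 2: M + G ≡ J (mod 10)] column 2 (M + G ≡ J (mod 10), carry-in 1) doesn't pin J yet; pick J=8 and continue, so J=8.
Step 5. [col 2: M + G ≡ J (mod 10)] from column 2 (G=4, J=8, carry-in 1, digits 1,4,7,8 already taken and all letters distinct): M must equal 3, so M=3.
Step 6. [col 4: N + M ≡ C (mod 10)] no forcing yet in column 4 (carry-in 0); N=6 is free and consistent — try it ⇒ N=6.
Step 7. [col 4: N + M ≡ C (mod 10)] column 4: given N=6, M=3, carry-in 0, and digits 1,3,4,6,7,8 already taken and all letters distinct, N+M≡C (mod 10) forces C=9, so C=9.
Step 8. [col 5: G + D ≡ X (mod 10)] column 5 reads G+D+carry(0)=X with G=4, D=1; with digits 1,3,4,6,7,8,9 already taken and all letters distinct, the only value for X is 5, so X=5.
Step 9. [col 6: D + D ≡ P (mod 10)] in column 6 we have D+D≡P with carry-in 0; given D=1 and digits 1,3,4,5,6,7,8,9 already taken and all letters distinct, that pins P to 2. So P=2.

Answer: C=9, D=1, G=4, J=8, M=3, N=6, P=2, X=5, Z=7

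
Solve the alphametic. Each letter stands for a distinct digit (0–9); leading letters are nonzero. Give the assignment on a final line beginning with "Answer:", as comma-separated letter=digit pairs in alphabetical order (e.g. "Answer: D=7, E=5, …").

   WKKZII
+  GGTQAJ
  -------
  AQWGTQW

Step 1. [col 1: I + J ≡ W (mod 10)] several values work for W in column 1 (I + J ≡ W (mod 10), carry-in 0); try W=5, so W=5.
Step 2. [A] A is the leading digit of a 7-digit sum of two 6-digit numbers; the final carry is exactly 1. So A=1.
Step 3. [col 1: I + J ≡ W (mod 10)] column 1 (I + J ≡ W (mod 10), carry-in 0) doesn't pin I yet; pick I=3 and continue, so I=3.
Step 4. [col 1: I + J ≡ W (mod 10)] column 1: given I=3, W=5, carry-in 0, and digits 1,3,5 already taken and all letters distinct, I+J≡W (mod 10) forces J=2. So J=2.
Step 5. [col 2: I + A ≡ Q (mod 10)] in column 2 we have I+A≡Q with carry-in 0; given I=3, A=1 and digits 1,2,3,5 already taken and all letters distinct, that pins Q to 4, so Q=4.
Step 6. [col 3: Z + Q ≡ T (mod 10)] from column 3 (Q=4, carry-in 0, digits 1,2,3,4,5 already taken and all letters distinct): Z must equal 6 ⇒ Z=6.
Step 7. [col 3: Z + Q ≡ T (mod 10)] column 3 reads Z+Q+carry(0)=T with Z=6, Q=4; with digits 1,2,3,4,5,6 already taken and all letters distinct, the only value for T is 0, so T=0.
Step 8. [col 4: K + T ≡ G (mod 10)] no forcing yet in column 4 (carry-in 1); K=7 is free and consistent — try it. So K=7.
Step 9. [col 4: K + T ≡ G (mod 10)] column 4 reads K+T+carry(1)=G with K=7, T=0; with digits 0,1,2,3,4,5,6,7 already taken and all letters distinct, the only value for G is 8 ⇒ G=8.

Answer: A=1, G=8, I=3, J=2, K=7, Q=4, T=0, W=5, Z=6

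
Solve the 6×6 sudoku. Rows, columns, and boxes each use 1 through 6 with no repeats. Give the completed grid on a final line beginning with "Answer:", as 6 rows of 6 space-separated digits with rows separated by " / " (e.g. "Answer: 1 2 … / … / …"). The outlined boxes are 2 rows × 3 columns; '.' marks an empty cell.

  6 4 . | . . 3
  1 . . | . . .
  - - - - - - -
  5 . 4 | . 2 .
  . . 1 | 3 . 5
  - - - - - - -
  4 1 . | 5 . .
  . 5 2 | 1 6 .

Step 1. [r2c4∈{2,4,6}] r2c4 is the only open cell in col 4 admitting 4, so r2c4=4.
Step 2. [r2c2∈{2,3}] 2 has one home in box 1: r2c2 ⇒ r2c2=2.
Step 3. [r3c4∈{6}] only 6 remains possible at r3c4. So r3c4=6.
Step 4. [r2c5∈{5}] nothing but 5 survives at r2c5. So r2c5=5.
Step 5. [r2c3∈{3}] r2c3's peers cover all but 3 ⇒ r2c3=3.
Step 6. [r1c5∈{1}] nothing but 1 survives at r1c5, so r1c5=1.
Step 7. [r4c2∈{6}] r4c2's peers cover all but 6. So r4c2=6.
Step 8. [r5c6∈{2}] r5c6 has the single candidate 2 ⇒ r5c6=2.
Step 9. [r4c1∈{2}] nothing but 2 survives at r4c1, so r4c1=2.
Step 10. [r5c5∈{3}] r5c5 has the single candidate 3 ⇒ r5c5=3.
Step 11. [r4c5∈{4}] r4c5's peers cover all but 4, so r4c5=4.
Step 12. [r5c3∈{6}] only 6 remains possible at r5c3, so r5c3=6.
Step 13. [r6c1∈{3}] r6c1's peers cover all but 3, so r6c1=3.
Step 14. [r2c6∈{6}] r2c6's peers cover all but 6. So r2c6=6.
Step 15. [r1c3∈{5}] r1c3's peers cover all but 5 ⇒ r1c3=5.
Step 16. [r3c6∈{1}] r3c6's peers cover all but 1 ⇒ r3c6=1.
Step 17. [r6c6∈{4}] r6c6 is down to just 4 ⇒ r6c6=4.
Step 18. [r1c4∈{2}] only 2 remains possible at r1c4 ⇒ r1c4=2.
Step 19. [r3c2∈{3}] only 3 remains possible at r3c2 ⇒ r3c2=3.

Answer: 6 4 5 2 1 3 / 1 2 3 4 5 6 / 5 3 4 6 2 1 / 2 6 1 3 4 5 / 4 1 6 5 3 2 / 3 5 2 1 6 4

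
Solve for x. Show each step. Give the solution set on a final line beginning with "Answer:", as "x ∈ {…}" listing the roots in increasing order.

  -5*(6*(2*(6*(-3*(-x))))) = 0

Step 1. [-5*(6*(2*(6*(-3*(-x))))) = 0] leading coefficient -5: divide by -5. So div: 6*(2*(6*(-3*(-x)))) = 0.
Step 2. [6*(2*(6*(-3*(-x)))) = 0] 6 out front; divide by 6, so div: 2*(6*(-3*(-x))) = 0.
Step 3. [2*(6*(-3*(-x))) = 0] 2·(inner) — divide through by 2, so div: 6*(-3*(-x)) = 0.
Step 4. [6*(-3*(-x)) = 0] leading coefficient 6: divide by 6 ⇒ div: -3*(-x) = 0.
Step 5. [-3*(-x) = 0] -3·(inner) — divide through by -3 ⇒ div: -x = 0.
Step 6. [-x = 0] leading − — multiply by −1 ⇒ neg: x = 0.

Answer: x ∈ {0}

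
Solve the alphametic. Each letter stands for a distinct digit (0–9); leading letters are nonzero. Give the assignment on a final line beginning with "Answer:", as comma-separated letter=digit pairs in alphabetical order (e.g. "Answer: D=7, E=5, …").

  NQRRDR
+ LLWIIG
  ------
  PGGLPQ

Step 1. [col 1: R + G ≡ Q (mod 10)] column 1 (R + G ≡ Q (mod 10), carry-in 0) doesn't pin G yet; pick G=1 and continue. So G=1.
Step 2. [col 1: R + G ≡ Q (mod 10)] R=7 is one option consistent with column 1 (R + G ≡ Q (mod 10), carry-in 0) — take it. So R=7.
Step 3. [col 1: R + G ≡ Q (mod 10)] column 1: given R=7, G=1, carry-in 0, and digits 1,7 already taken and all letters distinct, R+G≡Q (mod 10) forces Q=8. So Q=8.
Step 4. [col 2: D + I ≡ P (mod 10)] no forcing yet in column 2 (carry-in 0); D=4 is free and consistent — try it ⇒ D=4.
Step 5. [col 2: D + I ≡ P (mod 10)] I=5 is one option consistent with column 2 (D + I ≡ P (mod 10), carry-in 0) — take it ⇒ I=5.
Step 6. [col 2: D + I ≡ P (mod 10)] from column 2 (D=4, I=5, carry-in 0, digits 1,4,5,7,8 already taken and all letters distinct): P must equal 9, so P=9.
Step 7. [col 3: R + I ≡ L (mod 10)] from column 3 (R=7, I=5, carry-in 0, digits 1,4,5,7,8,9 already taken and all letters distinct): L must equal 2. So L=2.
Step 8. [col 4: R + W ≡ G (mod 10)] in column 4 we have R+W≡G with carry-in 1; given R=7, G=1 and digits 1,2,4,5,7,8,9 already taken and all letters distinct, that pins W to 3 ⇒ W=3.
Step 9. [col 6: N + L ≡ P (mod 10)] from column 6 (L=2, P=9, carry-in 1, digits 1,2,3,4,5,7,8,9 already taken and all letters distinct): N must equal 6 ⇒ N=6.

Answer: D=4, G=1, I=5, L=2, N=6, P=9, Q=8, R=7, W=3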